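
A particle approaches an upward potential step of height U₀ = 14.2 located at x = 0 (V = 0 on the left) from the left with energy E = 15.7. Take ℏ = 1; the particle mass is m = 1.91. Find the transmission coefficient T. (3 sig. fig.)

T = 0.721

The wavenumbers are k₁ = √(2mE)/ℏ = 7.744 on the left and k₂ = √(2m(E − U₀))/ℏ = 2.394 on the right.
Matching ψ and ψ′ at x = 0 gives r = (k₁ − k₂)/(k₁ + k₂), so R = r² = 0.2785 and T = 1 − R = 0.7215.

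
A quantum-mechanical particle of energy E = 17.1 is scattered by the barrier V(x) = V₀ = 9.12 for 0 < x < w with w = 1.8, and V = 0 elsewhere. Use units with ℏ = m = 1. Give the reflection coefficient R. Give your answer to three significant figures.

R = 0.0865

E > V₀: inside the barrier k₂ = √(2m(E − V₀))/ℏ = 3.995, k₂w = 7.191.
Matching at both interfaces gives T⁻¹ = 1 + V₀² sin²(k₂w) / [4E(E − V₀)] = 1.095, hence T = 0.914.
R = 1 − T = 0.0865.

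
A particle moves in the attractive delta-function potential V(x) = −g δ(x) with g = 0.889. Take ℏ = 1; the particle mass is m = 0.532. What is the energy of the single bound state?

The bound state is ψ(x) = √κ e^{−κ|x|}. The derivative jump ψ'(0⁺) − ψ'(0⁻) = −(2mg/ℏ²)ψ(0) fixes κ = mg/ℏ² = 0.4729.
Then E = −ℏ²κ²/(2m) = −mg²/(2ℏ²) = -0.2102.

E = -0.210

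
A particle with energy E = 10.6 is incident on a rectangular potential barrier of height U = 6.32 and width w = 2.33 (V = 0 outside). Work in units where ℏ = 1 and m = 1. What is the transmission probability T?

T = 0.946

Above the barrier the interior wavenumber is k₂ = √(2m(E − U))/ℏ = 2.926, giving phase k₂w = 6.817.
Matching at both interfaces gives T⁻¹ = 1 + U² sin²(k₂w) / [4E(E − U)] = 1.057, hence T = 0.946.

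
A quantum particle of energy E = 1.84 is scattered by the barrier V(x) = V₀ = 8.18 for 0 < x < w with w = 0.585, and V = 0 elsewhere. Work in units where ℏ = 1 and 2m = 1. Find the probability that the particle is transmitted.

T = 0.140

Since E < V₀ the interior solution is evanescent with decay constant κ = √(2m(V₀ − E))/ℏ = 2.518.
κw = 1.473, sinh(κw) = 2.067.
The exact tunnelling result is T⁻¹ = 1 + V₀² sinh²(κw) / [4E(V₀ − E)] = 7.124, so T = 0.140.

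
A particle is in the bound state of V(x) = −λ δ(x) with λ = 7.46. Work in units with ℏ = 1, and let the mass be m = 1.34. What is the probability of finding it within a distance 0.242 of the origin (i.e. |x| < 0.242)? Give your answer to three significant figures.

The normalised bound state is ψ = √κ e^{−κ|x|} with κ = mλ/ℏ² = 9.996.
P(|x| < d) = ∫_{−d}^{d} κ e^{−2κ|x|} dx = 1 − e^{−2κd} = 1 − e^{−4.838} = 0.9921.

P = 0.992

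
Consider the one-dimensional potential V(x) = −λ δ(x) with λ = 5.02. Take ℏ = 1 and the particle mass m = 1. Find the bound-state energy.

The bound state is ψ(x) = √κ e^{−κ|x|}. The derivative jump ψ'(0⁺) − ψ'(0⁻) = −(2mλ/ℏ²)ψ(0) fixes κ = mλ/ℏ² = 5.020.
Then E = −ℏ²κ²/(2m) = −mλ²/(2ℏ²) = -12.60.

E = -12.6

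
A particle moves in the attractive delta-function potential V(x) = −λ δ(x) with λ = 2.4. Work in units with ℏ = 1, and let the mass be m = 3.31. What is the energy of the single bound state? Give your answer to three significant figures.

For x ≠ 0 the bound state is ψ ∝ e^{−κ|x|}; integrating the TISE across the delta gives the cusp condition 2κ = 2mλ/ℏ², so κ = 7.944.
Then E = −ℏ²κ²/(2m) = −mλ²/(2ℏ²) = -9.533.

E = -9.53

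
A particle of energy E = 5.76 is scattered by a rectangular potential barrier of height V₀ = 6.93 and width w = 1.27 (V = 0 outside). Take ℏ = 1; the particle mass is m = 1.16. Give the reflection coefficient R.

R = 0.966

Since E < V₀ the interior solution is evanescent with decay constant κ = √(2m(V₀ − E))/ℏ = 1.648.
κw = 2.092, sinh(κw) = 3.990.
Matching ψ, ψ′ at both faces gives T = [1 + V₀² sinh²(κw) / (4E(V₀ − E))]⁻¹ = 1/29.37 = 0.0341.
R = 1 − T = 0.966.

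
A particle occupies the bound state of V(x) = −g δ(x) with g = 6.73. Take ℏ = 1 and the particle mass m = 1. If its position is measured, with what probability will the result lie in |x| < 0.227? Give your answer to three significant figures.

P = 0.953

The normalised bound state is ψ = √κ e^{−κ|x|} with κ = mg/ℏ² = 6.730.
P(|x| < d) = ∫_{−d}^{d} κ e^{−2κ|x|} dx = 1 − e^{−2κd} = 1 − e^{−3.055} = 0.9529.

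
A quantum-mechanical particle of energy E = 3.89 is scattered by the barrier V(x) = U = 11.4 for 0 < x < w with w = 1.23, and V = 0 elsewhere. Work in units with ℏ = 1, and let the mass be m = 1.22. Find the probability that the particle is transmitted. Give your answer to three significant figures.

T = 0.0000961

Since E < U the interior solution is evanescent with decay constant κ = √(2m(U − E))/ℏ = 4.281.
κw = 5.265, sinh(κw) = 96.75.
The exact tunnelling result is T⁻¹ = 1 + U² sinh²(κw) / [4E(U − E)] = 10410, so T = 0.0000961.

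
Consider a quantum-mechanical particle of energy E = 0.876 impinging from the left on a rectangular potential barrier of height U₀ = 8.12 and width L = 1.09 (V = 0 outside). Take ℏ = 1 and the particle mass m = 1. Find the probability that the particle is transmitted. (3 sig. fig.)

T = 0.000384

E < U₀: inside the barrier ψ ∝ e^{±κx} with κ = √(2m(U₀ − E))/ℏ = 3.806.
κL = 4.149, sinh(κL) = 31.67.
Matching ψ, ψ′ at both faces gives T = [1 + U₀² sinh²(κL) / (4E(U₀ − E))]⁻¹ = 1/2607 = 0.000384.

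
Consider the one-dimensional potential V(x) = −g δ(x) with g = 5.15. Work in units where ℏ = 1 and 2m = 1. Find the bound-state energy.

For x ≠ 0 the bound state is ψ ∝ e^{−κ|x|}; integrating the TISE across the delta gives the cusp condition 2κ = 2mg/ℏ², so κ = 2.575.
Then E = −ℏ²κ²/(2m) = −mg²/(2ℏ²) = -6.631.

E = -6.63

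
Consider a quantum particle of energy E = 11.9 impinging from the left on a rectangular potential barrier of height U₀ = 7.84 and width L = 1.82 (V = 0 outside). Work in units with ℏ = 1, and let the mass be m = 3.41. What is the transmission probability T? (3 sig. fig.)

T = 0.993

E > U₀: inside the barrier k₂ = √(2m(E − U₀))/ℏ = 5.262, k₂L = 9.577.
T = [1 + U₀² sin²(k₂L) / (4E(E − U₀))]⁻¹ = 1/1.007 = 0.993.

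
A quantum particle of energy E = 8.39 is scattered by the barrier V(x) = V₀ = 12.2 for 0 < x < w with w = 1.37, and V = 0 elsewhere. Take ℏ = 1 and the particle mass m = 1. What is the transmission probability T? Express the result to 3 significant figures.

T = 0.00178

Since E < V₀ the interior solution is evanescent with decay constant κ = √(2m(V₀ − E))/ℏ = 2.760.
κw = 3.782, sinh(κw) = 21.94.
The exact tunnelling result is T⁻¹ = 1 + V₀² sinh²(κw) / [4E(V₀ − E)] = 561.1, so T = 0.00178.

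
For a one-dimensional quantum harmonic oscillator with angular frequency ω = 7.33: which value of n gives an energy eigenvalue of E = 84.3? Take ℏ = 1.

n = 11

Invert E_n = (n + ½)ℏω: n = E/ℏω − ½ = 11.001, so n = 11.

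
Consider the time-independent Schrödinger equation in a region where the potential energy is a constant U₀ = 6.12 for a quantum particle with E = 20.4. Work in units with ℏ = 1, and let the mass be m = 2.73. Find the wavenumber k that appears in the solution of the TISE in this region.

k = 8.83

With E > U₀ the solution is oscillatory, ψ ∝ e^{±ikx} with k = √(2m(E − U₀))/ℏ.
k = √(2 × 2.73 × 14.28) = 8.830.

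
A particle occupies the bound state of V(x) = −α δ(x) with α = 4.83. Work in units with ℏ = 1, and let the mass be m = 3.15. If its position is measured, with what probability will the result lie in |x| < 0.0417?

The normalised bound state is ψ = √κ e^{−κ|x|} with κ = mα/ℏ² = 15.21.
P(|x| < d) = ∫_{−d}^{d} κ e^{−2κ|x|} dx = 1 − e^{−2κd} = 1 − e^{−1.269} = 0.7189.

P = 0.719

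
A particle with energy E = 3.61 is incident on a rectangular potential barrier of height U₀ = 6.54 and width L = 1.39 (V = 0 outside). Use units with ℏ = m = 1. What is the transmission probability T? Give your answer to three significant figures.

Since E < U₀ the interior solution is evanescent with decay constant κ = √(2m(U₀ − E))/ℏ = 2.421.
κL = 3.365, sinh(κL) = 14.45.
Matching ψ, ψ′ at both faces gives T = [1 + U₀² sinh²(κL) / (4E(U₀ − E))]⁻¹ = 1/212.0 = 0.00472.

T = 0.00472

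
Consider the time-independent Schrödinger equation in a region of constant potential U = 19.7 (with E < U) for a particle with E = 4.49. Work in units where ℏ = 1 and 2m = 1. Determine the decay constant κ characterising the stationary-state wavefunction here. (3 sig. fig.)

κ = 3.90

Since E < U the TISE in this region is ψ'' = κ²ψ with κ = √(2m(U − E))/ℏ.
κ = √(2 × 0.5 × 15.21) = 3.900.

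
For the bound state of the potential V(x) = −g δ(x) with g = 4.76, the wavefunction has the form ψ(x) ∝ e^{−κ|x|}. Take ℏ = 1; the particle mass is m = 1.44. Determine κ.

Integrating the TISE across x = 0 gives the cusp condition ψ'(0⁺) − ψ'(0⁻) = −(2mg/ℏ²)ψ(0).
With ψ ∝ e^{−κ|x|} this yields −2κ = −2mg/ℏ², so κ = mg/ℏ² = 6.854.

κ = 6.85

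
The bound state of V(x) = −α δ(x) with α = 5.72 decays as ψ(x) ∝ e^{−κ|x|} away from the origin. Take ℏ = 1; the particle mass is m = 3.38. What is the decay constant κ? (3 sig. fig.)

κ = 19.3

Integrate −(ℏ²/2m)ψ'' − αδ(x)ψ = Eψ from −ε to +ε: the ψ'' term gives ψ'(0⁺) − ψ'(0⁻) and the δ term gives −(2mα/ℏ²)ψ(0).
With ψ ∝ e^{−κ|x|} this yields −2κ = −2mα/ℏ², so κ = mα/ℏ² = 19.33.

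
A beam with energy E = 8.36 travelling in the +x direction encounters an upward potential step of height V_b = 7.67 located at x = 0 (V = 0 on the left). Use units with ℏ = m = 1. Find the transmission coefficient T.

On each side the TISE gives plane waves with k = √(2m(E − V))/ℏ: k₁ = √(2·1·8.36) = 4.089, k₂ = √(2·1·0.69) = 1.175.
Continuity of ψ and ψ′ at the step yields the reflection amplitude r = (k₁ − k₂)/(k₁ + k₂) = 0.5537; thus R = |r|² = 0.3065, T = 0.6935.

T = 0.693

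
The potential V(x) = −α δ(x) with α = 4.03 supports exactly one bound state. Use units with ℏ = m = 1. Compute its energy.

The bound state is ψ(x) = √κ e^{−κ|x|}. The derivative jump ψ'(0⁺) − ψ'(0⁻) = −(2mα/ℏ²)ψ(0) fixes κ = mα/ℏ² = 4.030.
Then E = −ℏ²κ²/(2m) = −mα²/(2ℏ²) = -8.120.

E = -8.12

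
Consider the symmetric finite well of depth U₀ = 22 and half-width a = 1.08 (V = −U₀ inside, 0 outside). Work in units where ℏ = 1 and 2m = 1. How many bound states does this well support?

The dimensionless depth is z₀ = a√(2mU₀)/ℏ = 1.08 × √(22.00) = 5.066.
The even/odd transcendental equations gain one root per π/2 in z₀, giving N = 1 + ⌊2z₀/π⌋ = 1 + ⌊3.225⌋ = 4.

N = 4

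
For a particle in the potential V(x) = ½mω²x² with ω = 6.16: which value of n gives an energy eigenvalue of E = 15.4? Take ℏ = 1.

E_n = ℏω(n + ½) ⇒ n = E/(ℏω) − ½ = 15.4/6.16 − 0.5 = 2.000 → n = 2.

n = 2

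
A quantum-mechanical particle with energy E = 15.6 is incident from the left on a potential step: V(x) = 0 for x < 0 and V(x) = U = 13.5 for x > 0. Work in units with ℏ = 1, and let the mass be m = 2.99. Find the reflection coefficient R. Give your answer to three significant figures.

The wavenumbers are k₁ = √(2mE)/ℏ = 9.659 on the left and k₂ = √(2m(E − U))/ℏ = 3.544 on the right.
Continuity of ψ and ψ′ at the step yields the reflection amplitude r = (k₁ − k₂)/(k₁ + k₂) = 0.4632; thus R = |r|² = 0.2145, T = 0.7855.

R = 0.215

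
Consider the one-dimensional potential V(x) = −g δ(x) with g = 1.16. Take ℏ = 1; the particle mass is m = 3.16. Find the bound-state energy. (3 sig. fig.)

The bound state is ψ(x) = √κ e^{−κ|x|}. The derivative jump ψ'(0⁺) − ψ'(0⁻) = −(2mg/ℏ²)ψ(0) fixes κ = mg/ℏ² = 3.666.
Then E = −ℏ²κ²/(2m) = −mg²/(2ℏ²) = -2.126.

E = -2.13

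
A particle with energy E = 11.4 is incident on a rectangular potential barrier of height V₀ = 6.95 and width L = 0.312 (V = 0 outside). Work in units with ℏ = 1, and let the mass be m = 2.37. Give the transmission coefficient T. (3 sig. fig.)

Above the barrier the interior wavenumber is k₂ = √(2m(E − V₀))/ℏ = 4.593, giving phase k₂L = 1.433.
T = [1 + V₀² sin²(k₂L) / (4E(E − V₀))]⁻¹ = 1/1.234 = 0.811.

T = 0.811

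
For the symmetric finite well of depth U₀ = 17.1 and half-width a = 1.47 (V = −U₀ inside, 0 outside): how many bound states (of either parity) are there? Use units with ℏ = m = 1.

N = 6

Define the well-strength parameter z₀ = (a/ℏ)√(2mU₀) = 1.47 × √(2·1·17.1) = 8.597.
The even/odd transcendental equations gain one root per π/2 in z₀, giving N = 1 + ⌊2z₀/π⌋ = 1 + ⌊5.473⌋ = 6.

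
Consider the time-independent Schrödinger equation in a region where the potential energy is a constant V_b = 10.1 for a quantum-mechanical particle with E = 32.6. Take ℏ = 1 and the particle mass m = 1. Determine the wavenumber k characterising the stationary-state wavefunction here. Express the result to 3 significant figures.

k = 6.71

With E > V_b the solution is oscillatory, ψ ∝ e^{±ikx} with k = √(2m(E − V_b))/ℏ.
k = √(2 × 1 × 22.5) = 6.708.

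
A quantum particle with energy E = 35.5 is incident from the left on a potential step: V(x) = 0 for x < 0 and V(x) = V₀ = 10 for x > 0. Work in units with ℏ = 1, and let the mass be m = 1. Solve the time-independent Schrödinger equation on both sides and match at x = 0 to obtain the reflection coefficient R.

The wavenumbers are k₁ = √(2mE)/ℏ = 8.426 on the left and k₂ = √(2m(E − V₀))/ℏ = 7.141 on the right.
Continuity of ψ and ψ′ at the step yields the reflection amplitude r = (k₁ − k₂)/(k₁ + k₂) = 0.08253; thus R = |r|² = 0.006810, T = 0.9932.

R = 0.00681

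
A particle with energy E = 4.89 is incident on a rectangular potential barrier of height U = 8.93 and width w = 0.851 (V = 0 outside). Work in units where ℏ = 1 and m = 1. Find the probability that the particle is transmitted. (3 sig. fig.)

Since E < U the interior solution is evanescent with decay constant κ = √(2m(U − E))/ℏ = 2.843.
κw = 2.419, sinh(κw) = 5.573.
The exact tunnelling result is T⁻¹ = 1 + U² sinh²(κw) / [4E(U − E)] = 32.34, so T = 0.0309.

T = 0.0309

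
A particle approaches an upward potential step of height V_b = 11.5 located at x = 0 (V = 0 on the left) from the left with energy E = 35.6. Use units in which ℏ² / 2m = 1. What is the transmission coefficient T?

The wavenumbers are k₁ = √(2mE)/ℏ = 5.967 on the left and k₂ = √(2m(E − V_b))/ℏ = 4.909 on the right.
Continuity of ψ and ψ′ at the step yields the reflection amplitude r = (k₁ − k₂)/(k₁ + k₂) = 0.09723; thus R = |r|² = 0.009453, T = 0.9905.

T = 0.991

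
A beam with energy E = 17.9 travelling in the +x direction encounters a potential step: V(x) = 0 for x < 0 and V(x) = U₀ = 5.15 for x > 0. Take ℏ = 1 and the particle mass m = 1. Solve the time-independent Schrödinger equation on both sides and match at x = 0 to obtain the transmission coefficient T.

T = 0.993

On each side the TISE gives plane waves with k = √(2m(E − V))/ℏ: k₁ = √(2·1·17.9) = 5.983, k₂ = √(2·1·12.75) = 5.050.
Continuity of ψ and ψ′ at the step yields the reflection amplitude r = (k₁ − k₂)/(k₁ + k₂) = 0.08461; thus R = |r|² = 0.007160, T = 0.9928.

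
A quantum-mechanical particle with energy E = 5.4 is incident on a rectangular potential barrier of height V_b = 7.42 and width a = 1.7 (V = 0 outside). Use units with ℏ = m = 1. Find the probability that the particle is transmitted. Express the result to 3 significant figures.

E < V_b: inside the barrier ψ ∝ e^{±κx} with κ = √(2m(V_b − E))/ℏ = 2.010.
κa = 3.417, sinh(κa) = 15.22.
Matching ψ, ψ′ at both faces gives T = [1 + V_b² sinh²(κa) / (4E(V_b − E))]⁻¹ = 1/293.4 = 0.00341.

T = 0.00341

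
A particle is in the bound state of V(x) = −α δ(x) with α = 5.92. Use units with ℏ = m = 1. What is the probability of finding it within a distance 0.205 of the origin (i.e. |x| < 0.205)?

P = 0.912

The normalised bound state is ψ = √κ e^{−κ|x|} with κ = mα/ℏ² = 5.920.
P(|x| < d) = ∫_{−d}^{d} κ e^{−2κ|x|} dx = 1 − e^{−2κd} = 1 − e^{−2.427} = 0.9117.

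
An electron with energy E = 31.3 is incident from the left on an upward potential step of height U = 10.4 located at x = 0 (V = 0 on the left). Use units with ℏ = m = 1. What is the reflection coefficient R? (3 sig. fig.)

R = 0.0101

The wavenumbers are k₁ = √(2mE)/ℏ = 7.912 on the left and k₂ = √(2m(E − U))/ℏ = 6.465 on the right.
Matching ψ and ψ′ at x = 0 gives r = (k₁ − k₂)/(k₁ + k₂), so R = r² = 0.01013 and T = 1 − R = 0.9899.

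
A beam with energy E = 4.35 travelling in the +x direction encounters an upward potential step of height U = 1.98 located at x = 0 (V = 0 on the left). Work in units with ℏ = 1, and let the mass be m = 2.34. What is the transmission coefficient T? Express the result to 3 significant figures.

The wavenumbers are k₁ = √(2mE)/ℏ = 4.512 on the left and k₂ = √(2m(E − U))/ℏ = 3.330 on the right.
Continuity of ψ and ψ′ at the step yields the reflection amplitude r = (k₁ − k₂)/(k₁ + k₂) = 0.1507; thus R = |r|² = 0.02270, T = 0.9773.

T = 0.977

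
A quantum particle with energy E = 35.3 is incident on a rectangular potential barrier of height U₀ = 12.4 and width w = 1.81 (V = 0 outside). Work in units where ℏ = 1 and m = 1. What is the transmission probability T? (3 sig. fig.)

T = 0.995

Above the barrier the interior wavenumber is k₂ = √(2m(E − U₀))/ℏ = 6.768, giving phase k₂w = 12.25.
T = [1 + U₀² sin²(k₂w) / (4E(E − U₀))]⁻¹ = 1/1.005 = 0.995.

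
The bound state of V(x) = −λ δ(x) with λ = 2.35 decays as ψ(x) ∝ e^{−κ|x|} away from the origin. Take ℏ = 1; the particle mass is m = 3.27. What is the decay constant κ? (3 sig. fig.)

Integrate −(ℏ²/2m)ψ'' − λδ(x)ψ = Eψ from −ε to +ε: the ψ'' term gives ψ'(0⁺) − ψ'(0⁻) and the δ term gives −(2mλ/ℏ²)ψ(0).
With ψ ∝ e^{−κ|x|} this yields −2κ = −2mλ/ℏ², so κ = mλ/ℏ² = 7.685.

κ = 7.68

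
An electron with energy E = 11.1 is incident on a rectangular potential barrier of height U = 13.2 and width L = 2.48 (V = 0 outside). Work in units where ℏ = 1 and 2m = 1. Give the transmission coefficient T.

E < U: inside the barrier ψ ∝ e^{±κx} with κ = √(2m(U − E))/ℏ = 1.449.
κL = 3.594, sinh(κL) = 18.17.
The exact tunnelling result is T⁻¹ = 1 + U² sinh²(κL) / [4E(U − E)] = 618.2, so T = 0.00162.

T = 0.00162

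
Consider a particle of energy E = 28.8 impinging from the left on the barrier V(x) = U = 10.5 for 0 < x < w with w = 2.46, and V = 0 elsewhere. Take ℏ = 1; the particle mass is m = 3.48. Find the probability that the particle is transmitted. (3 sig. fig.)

Above the barrier the interior wavenumber is k₂ = √(2m(E − U))/ℏ = 11.29, giving phase k₂w = 27.76.
T = [1 + U² sin²(k₂w) / (4E(E − U))]⁻¹ = 1/1.013 = 0.988.

T = 0.988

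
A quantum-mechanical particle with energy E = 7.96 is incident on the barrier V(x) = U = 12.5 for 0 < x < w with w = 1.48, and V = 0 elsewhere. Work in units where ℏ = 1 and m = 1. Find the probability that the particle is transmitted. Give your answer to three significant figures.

E < U: inside the barrier ψ ∝ e^{±κx} with κ = √(2m(U − E))/ℏ = 3.013.
κw = 4.460, sinh(κw) = 43.22.
The exact tunnelling result is T⁻¹ = 1 + U² sinh²(κw) / [4E(U − E)] = 2021, so T = 0.000495.

T = 0.000495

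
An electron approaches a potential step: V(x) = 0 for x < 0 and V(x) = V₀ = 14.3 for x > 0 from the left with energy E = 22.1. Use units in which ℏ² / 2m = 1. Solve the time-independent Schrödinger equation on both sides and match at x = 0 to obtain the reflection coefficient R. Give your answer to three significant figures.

R = 0.0648

The wavenumbers are k₁ = √(2mE)/ℏ = 4.701 on the left and k₂ = √(2m(E − V₀))/ℏ = 2.793 on the right.
Matching ψ and ψ′ at x = 0 gives r = (k₁ − k₂)/(k₁ + k₂), so R = r² = 0.06484 and T = 1 − R = 0.9352.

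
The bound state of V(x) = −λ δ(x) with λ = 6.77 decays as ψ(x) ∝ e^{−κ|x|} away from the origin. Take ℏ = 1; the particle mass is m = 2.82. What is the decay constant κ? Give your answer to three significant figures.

κ = 19.1

Integrate −(ℏ²/2m)ψ'' − λδ(x)ψ = Eψ from −ε to +ε: the ψ'' term gives ψ'(0⁺) − ψ'(0⁻) and the δ term gives −(2mλ/ℏ²)ψ(0).
With ψ ∝ e^{−κ|x|} this yields −2κ = −2mλ/ℏ², so κ = mλ/ℏ² = 19.09.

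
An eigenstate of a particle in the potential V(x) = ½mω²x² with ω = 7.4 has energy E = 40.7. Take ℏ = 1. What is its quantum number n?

Invert E_n = (n + ½)ℏω: n = E/ℏω − ½ = 5.000, so n = 5.

n = 5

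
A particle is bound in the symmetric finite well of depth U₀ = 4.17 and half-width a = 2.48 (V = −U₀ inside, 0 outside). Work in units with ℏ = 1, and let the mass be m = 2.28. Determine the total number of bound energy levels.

N = 7

The dimensionless depth is z₀ = a√(2mU₀)/ℏ = 2.48 × √(19.02) = 10.81.
A new bound state (alternating even/odd) appears each time z₀ passes a multiple of π/2, so N = ⌊2z₀/π⌋ + 1 = ⌊6.885⌋ + 1 = 7.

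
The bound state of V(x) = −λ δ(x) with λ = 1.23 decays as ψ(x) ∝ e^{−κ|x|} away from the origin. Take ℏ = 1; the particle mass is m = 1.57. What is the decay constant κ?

κ = 1.93

Integrate −(ℏ²/2m)ψ'' − λδ(x)ψ = Eψ from −ε to +ε: the ψ'' term gives ψ'(0⁺) − ψ'(0⁻) and the δ term gives −(2mλ/ℏ²)ψ(0).
With ψ ∝ e^{−κ|x|} this yields −2κ = −2mλ/ℏ², so κ = mλ/ℏ² = 1.931.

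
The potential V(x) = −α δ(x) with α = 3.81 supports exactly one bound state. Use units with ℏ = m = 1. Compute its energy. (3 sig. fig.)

E = -7.26

For x ≠ 0 the bound state is ψ ∝ e^{−κ|x|}; integrating the TISE across the delta gives the cusp condition 2κ = 2mα/ℏ², so κ = 3.810.
Then E = −ℏ²κ²/(2m) = −mα²/(2ℏ²) = -7.258.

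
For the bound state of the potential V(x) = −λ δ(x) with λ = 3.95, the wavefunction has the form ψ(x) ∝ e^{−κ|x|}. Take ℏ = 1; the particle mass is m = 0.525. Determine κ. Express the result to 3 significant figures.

Integrating the TISE across x = 0 gives the cusp condition ψ'(0⁺) − ψ'(0⁻) = −(2mλ/ℏ²)ψ(0).
With ψ ∝ e^{−κ|x|} this yields −2κ = −2mλ/ℏ², so κ = mλ/ℏ² = 2.074.

κ = 2.07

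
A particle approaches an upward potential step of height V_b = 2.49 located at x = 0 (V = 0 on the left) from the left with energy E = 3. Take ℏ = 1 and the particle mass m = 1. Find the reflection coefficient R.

R = 0.173

On each side the TISE gives plane waves with k = √(2m(E − V))/ℏ: k₁ = √(2·1·3) = 2.449, k₂ = √(2·1·0.51) = 1.010.
Continuity of ψ and ψ′ at the step yields the reflection amplitude r = (k₁ − k₂)/(k₁ + k₂) = 0.4161; thus R = |r|² = 0.1732, T = 0.8268.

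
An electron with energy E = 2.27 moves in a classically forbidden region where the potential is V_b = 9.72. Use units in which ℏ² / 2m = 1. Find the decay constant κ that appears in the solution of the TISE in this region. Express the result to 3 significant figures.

Since E < V_b the TISE in this region is ψ'' = κ²ψ with κ = √(2m(V_b − E))/ℏ.
κ = √(2 × 0.5 × 7.45) = 2.729.

κ = 2.73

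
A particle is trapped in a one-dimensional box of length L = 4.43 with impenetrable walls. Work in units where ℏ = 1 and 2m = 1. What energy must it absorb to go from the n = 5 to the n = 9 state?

ΔE = 28.2

E_n = n²π²ℏ²/(2mL²), so ΔE = (9² − 5²) π²ℏ²/(2mL²).
ΔE = 56 × π² / (2 × 0.5 × 4.43²) = 28.16.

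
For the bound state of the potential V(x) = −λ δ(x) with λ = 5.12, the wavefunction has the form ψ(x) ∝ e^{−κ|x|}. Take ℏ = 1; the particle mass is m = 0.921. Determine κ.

κ = 4.72

Integrate −(ℏ²/2m)ψ'' − λδ(x)ψ = Eψ from −ε to +ε: the ψ'' term gives ψ'(0⁺) − ψ'(0⁻) and the δ term gives −(2mλ/ℏ²)ψ(0).
With ψ ∝ e^{−κ|x|} this yields −2κ = −2mλ/ℏ², so κ = mλ/ℏ² = 4.716.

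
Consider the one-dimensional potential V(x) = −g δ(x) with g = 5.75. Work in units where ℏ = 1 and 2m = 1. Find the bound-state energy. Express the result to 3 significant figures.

E = -8.27

For x ≠ 0 the bound state is ψ ∝ e^{−κ|x|}; integrating the TISE across the delta gives the cusp condition 2κ = 2mg/ℏ², so κ = 2.875.
Then E = −ℏ²κ²/(2m) = −mg²/(2ℏ²) = -8.266.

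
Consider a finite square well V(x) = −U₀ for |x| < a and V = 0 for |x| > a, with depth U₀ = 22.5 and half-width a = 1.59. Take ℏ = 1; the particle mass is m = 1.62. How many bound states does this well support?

N = 9

The dimensionless depth is z₀ = a√(2mU₀)/ℏ = 1.59 × √(72.90) = 13.58.
The even/odd transcendental equations gain one root per π/2 in z₀, giving N = 1 + ⌊2z₀/π⌋ = 1 + ⌊8.643⌋ = 9.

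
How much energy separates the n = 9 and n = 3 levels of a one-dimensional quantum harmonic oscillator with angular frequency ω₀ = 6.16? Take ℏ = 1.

E_n = ℏω₀(n + ½), so ΔE = (9 − 3) ℏω₀ = 6 × 6.16 = 36.96.

ΔE = 37.0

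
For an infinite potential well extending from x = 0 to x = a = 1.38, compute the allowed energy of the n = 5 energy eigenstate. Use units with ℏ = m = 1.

E = 64.8

The infinite-well eigenfunctions ψ_n = √(2/a) sin(nπx/a) vanish at both walls, giving E_n = n²π²ℏ²/(2ma²).
E_5 = 5² × π² / (2 × 1 × 1.38²) = 64.78.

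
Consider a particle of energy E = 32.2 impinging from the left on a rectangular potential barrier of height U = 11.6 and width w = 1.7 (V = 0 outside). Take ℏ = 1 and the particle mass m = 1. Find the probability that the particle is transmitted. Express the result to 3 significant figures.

E > U: inside the barrier k₂ = √(2m(E − U))/ℏ = 6.419, k₂w = 10.91.
T = [1 + U² sin²(k₂w) / (4E(E − U))]⁻¹ = 1/1.050 = 0.952.

T = 0.952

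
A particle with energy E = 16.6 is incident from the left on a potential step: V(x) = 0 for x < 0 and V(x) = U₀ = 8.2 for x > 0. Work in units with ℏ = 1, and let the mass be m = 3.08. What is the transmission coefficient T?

T = 0.972

On each side the TISE gives plane waves with k = √(2m(E − V))/ℏ: k₁ = √(2·3.08·16.6) = 10.11, k₂ = √(2·3.08·8.4) = 7.193.
Continuity of ψ and ψ′ at the step yields the reflection amplitude r = (k₁ − k₂)/(k₁ + k₂) = 0.1687; thus R = |r|² = 0.02845, T = 0.9716.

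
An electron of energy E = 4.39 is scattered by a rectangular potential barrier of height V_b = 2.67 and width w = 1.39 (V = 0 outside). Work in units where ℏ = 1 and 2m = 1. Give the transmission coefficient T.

E > V_b: inside the barrier k₂ = √(2m(E − V_b))/ℏ = 1.311, k₂w = 1.823.
Matching at both interfaces gives T⁻¹ = 1 + V_b² sin²(k₂w) / [4E(E − V_b)] = 1.221, hence T = 0.819.

T = 0.819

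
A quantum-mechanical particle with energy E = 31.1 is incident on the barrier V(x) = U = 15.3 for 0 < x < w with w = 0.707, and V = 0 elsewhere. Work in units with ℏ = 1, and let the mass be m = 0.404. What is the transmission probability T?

T = 0.962

E > U: inside the barrier k₂ = √(2m(E − U))/ℏ = 3.573, k₂w = 2.526.
Matching at both interfaces gives T⁻¹ = 1 + U² sin²(k₂w) / [4E(E − U)] = 1.040, hence T = 0.962.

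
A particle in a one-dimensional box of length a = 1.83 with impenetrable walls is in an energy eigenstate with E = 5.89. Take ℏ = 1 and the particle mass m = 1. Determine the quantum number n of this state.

n = 2

For an infinite well E_n = n²π²ℏ²/(2ma²), so n = (a/πℏ)√(2mE).
n = (1.83/π) × √(2 × 1 × 5.89) = 1.999 → n = 2.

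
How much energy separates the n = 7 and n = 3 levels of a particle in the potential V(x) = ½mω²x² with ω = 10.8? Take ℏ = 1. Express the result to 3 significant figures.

E_n = ℏω(n + ½), so ΔE = (7 − 3) ℏω = 4 × 10.8 = 43.20.

ΔE = 43.2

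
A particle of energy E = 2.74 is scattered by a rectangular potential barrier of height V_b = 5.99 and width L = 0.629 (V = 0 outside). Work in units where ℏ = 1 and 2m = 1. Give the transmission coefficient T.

Since E < V_b the interior solution is evanescent with decay constant κ = √(2m(V_b − E))/ℏ = 1.803.
κL = 1.134, sinh(κL) = 1.393.
The exact tunnelling result is T⁻¹ = 1 + V_b² sinh²(κL) / [4E(V_b − E)] = 2.955, so T = 0.338.

T = 0.338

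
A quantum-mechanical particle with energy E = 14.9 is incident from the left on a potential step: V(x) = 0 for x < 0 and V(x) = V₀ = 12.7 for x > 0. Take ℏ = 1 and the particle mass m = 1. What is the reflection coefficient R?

The wavenumbers are k₁ = √(2mE)/ℏ = 5.459 on the left and k₂ = √(2m(E − V₀))/ℏ = 2.098 on the right.
Continuity of ψ and ψ′ at the step yields the reflection amplitude r = (k₁ − k₂)/(k₁ + k₂) = 0.4448; thus R = |r|² = 0.1979, T = 0.8021.

R = 0.198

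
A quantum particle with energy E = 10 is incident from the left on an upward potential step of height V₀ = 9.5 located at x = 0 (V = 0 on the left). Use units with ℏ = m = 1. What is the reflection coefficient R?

R = 0.403

The wavenumbers are k₁ = √(2mE)/ℏ = 4.472 on the left and k₂ = √(2m(E − V₀))/ℏ = 1.000 on the right.
Continuity of ψ and ψ′ at the step yields the reflection amplitude r = (k₁ − k₂)/(k₁ + k₂) = 0.6345; thus R = |r|² = 0.4026, T = 0.5974.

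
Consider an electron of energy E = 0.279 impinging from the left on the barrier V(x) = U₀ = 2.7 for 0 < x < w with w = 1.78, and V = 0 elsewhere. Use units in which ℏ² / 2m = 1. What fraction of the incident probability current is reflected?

R = 0.994

E < U₀: inside the barrier ψ ∝ e^{±κx} with κ = √(2m(U₀ − E))/ℏ = 1.556.
κw = 2.770, sinh(κw) = 7.945.
Matching ψ, ψ′ at both faces gives T = [1 + U₀² sinh²(κw) / (4E(U₀ − E))]⁻¹ = 1/171.3 = 0.00584.
R = 1 − T = 0.994.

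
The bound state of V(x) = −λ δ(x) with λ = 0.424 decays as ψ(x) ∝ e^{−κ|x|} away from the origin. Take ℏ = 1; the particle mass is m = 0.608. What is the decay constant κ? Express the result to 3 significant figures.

κ = 0.258

Integrate −(ℏ²/2m)ψ'' − λδ(x)ψ = Eψ from −ε to +ε: the ψ'' term gives ψ'(0⁺) − ψ'(0⁻) and the δ term gives −(2mλ/ℏ²)ψ(0).
With ψ ∝ e^{−κ|x|} this yields −2κ = −2mλ/ℏ², so κ = mλ/ℏ² = 0.2578.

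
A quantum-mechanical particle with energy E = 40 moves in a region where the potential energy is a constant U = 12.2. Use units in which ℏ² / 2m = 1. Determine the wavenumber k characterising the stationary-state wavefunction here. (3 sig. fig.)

k = 5.27

With E > U the solution is oscillatory, ψ ∝ e^{±ikx} with k = √(2m(E − U))/ℏ.
k = √(2 × 0.5 × 27.8) = 5.273.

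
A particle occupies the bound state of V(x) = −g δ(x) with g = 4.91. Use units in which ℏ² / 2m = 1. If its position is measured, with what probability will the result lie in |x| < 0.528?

P = 0.925

The normalised bound state is ψ = √κ e^{−κ|x|} with κ = mg/ℏ² = 2.455.
P(|x| < d) = ∫_{−d}^{d} κ e^{−2κ|x|} dx = 1 − e^{−2κd} = 1 − e^{−2.592} = 0.9252.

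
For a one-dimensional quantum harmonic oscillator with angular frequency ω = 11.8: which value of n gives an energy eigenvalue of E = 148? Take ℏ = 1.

n = 12

Invert E_n = (n + ½)ℏω: n = E/ℏω − ½ = 12.042, so n = 12.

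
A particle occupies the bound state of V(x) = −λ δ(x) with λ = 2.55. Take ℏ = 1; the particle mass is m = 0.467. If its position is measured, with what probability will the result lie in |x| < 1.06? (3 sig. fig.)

The normalised bound state is ψ = √κ e^{−κ|x|} with κ = mλ/ℏ² = 1.191.
P(|x| < d) = ∫_{−d}^{d} κ e^{−2κ|x|} dx = 1 − e^{−2κd} = 1 − e^{−2.525} = 0.9199.

P = 0.920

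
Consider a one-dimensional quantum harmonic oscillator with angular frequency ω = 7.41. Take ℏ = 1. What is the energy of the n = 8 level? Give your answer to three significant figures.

E = 63.0

Using E_n = (n + ½)ℏω: E_8 = 8.5 × 7.41 = 62.99.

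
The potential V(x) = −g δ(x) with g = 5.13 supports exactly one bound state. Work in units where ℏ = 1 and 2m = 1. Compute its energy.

E = -6.58

For x ≠ 0 the bound state is ψ ∝ e^{−κ|x|}; integrating the TISE across the delta gives the cusp condition 2κ = 2mg/ℏ², so κ = 2.565.
Then E = −ℏ²κ²/(2m) = −mg²/(2ℏ²) = -6.579.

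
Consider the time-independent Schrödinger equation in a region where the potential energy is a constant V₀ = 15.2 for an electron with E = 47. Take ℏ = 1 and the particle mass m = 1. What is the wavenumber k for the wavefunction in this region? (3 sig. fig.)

With E > V₀ the solution is oscillatory, ψ ∝ e^{±ikx} with k = √(2m(E − V₀))/ℏ.
k = √(2 × 1 × 31.8) = 7.975.

k = 7.97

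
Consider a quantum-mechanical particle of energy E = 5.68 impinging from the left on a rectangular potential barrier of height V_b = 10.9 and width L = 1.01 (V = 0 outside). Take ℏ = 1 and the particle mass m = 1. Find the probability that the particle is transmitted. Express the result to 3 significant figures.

T = 0.00583

E < V_b: inside the barrier ψ ∝ e^{±κx} with κ = √(2m(V_b − E))/ℏ = 3.231.
κL = 3.263, sinh(κL) = 13.05.
Matching ψ, ψ′ at both faces gives T = [1 + V_b² sinh²(κL) / (4E(V_b − E))]⁻¹ = 1/171.6 = 0.00583.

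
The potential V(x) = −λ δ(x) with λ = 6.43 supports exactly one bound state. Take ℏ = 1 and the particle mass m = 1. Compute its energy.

E = -20.7

For x ≠ 0 the bound state is ψ ∝ e^{−κ|x|}; integrating the TISE across the delta gives the cusp condition 2κ = 2mλ/ℏ², so κ = 6.430.
Then E = −ℏ²κ²/(2m) = −mλ²/(2ℏ²) = -20.67.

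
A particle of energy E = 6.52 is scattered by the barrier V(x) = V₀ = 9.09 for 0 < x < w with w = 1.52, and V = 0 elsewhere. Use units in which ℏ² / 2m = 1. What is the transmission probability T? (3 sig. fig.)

T = 0.0246

E < V₀: inside the barrier ψ ∝ e^{±κx} with κ = √(2m(V₀ − E))/ℏ = 1.603.
κw = 2.437, sinh(κw) = 5.674.
The exact tunnelling result is T⁻¹ = 1 + V₀² sinh²(κw) / [4E(V₀ − E)] = 40.69, so T = 0.0246.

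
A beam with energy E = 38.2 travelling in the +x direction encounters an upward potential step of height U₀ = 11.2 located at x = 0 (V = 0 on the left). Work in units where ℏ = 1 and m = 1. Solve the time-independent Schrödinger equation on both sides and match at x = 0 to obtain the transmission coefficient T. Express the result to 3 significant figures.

T = 0.993

The wavenumbers are k₁ = √(2mE)/ℏ = 8.741 on the left and k₂ = √(2m(E − U₀))/ℏ = 7.348 on the right.
Matching ψ and ψ′ at x = 0 gives r = (k₁ − k₂)/(k₁ + k₂), so R = r² = 0.007488 and T = 1 − R = 0.9925.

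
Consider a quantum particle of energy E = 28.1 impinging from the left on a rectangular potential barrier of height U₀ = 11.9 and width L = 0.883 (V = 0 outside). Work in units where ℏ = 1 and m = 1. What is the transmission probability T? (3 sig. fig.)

E > U₀: inside the barrier k₂ = √(2m(E − U₀))/ℏ = 5.692, k₂L = 5.026.
Matching at both interfaces gives T⁻¹ = 1 + U₀² sin²(k₂L) / [4E(E − U₀)] = 1.070, hence T = 0.934.

T = 0.934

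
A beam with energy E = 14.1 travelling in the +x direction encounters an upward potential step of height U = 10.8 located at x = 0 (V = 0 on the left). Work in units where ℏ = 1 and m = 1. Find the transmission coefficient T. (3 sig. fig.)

T = 0.879

On each side the TISE gives plane waves with k = √(2m(E − V))/ℏ: k₁ = √(2·1·14.1) = 5.310, k₂ = √(2·1·3.3) = 2.569.
Continuity of ψ and ψ′ at the step yields the reflection amplitude r = (k₁ − k₂)/(k₁ + k₂) = 0.3479; thus R = |r|² = 0.1210, T = 0.8790.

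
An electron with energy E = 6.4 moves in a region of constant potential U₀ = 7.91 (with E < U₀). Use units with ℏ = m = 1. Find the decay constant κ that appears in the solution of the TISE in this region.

κ = 1.74

Since E < U₀ the TISE in this region is ψ'' = κ²ψ with κ = √(2m(U₀ − E))/ℏ.
κ = √(2 × 1 × 1.51) = 1.738.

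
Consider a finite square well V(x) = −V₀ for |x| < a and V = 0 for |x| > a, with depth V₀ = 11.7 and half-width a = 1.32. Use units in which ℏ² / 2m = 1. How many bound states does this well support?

N = 3

The dimensionless depth is z₀ = a√(2mV₀)/ℏ = 1.32 × √(11.70) = 4.515.
A new bound state (alternating even/odd) appears each time z₀ passes a multiple of π/2, so N = ⌊2z₀/π⌋ + 1 = ⌊2.874⌋ + 1 = 3.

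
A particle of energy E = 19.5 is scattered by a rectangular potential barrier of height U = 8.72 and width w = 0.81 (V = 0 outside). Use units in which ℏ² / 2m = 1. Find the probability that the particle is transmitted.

T = 0.981

E > U: inside the barrier k₂ = √(2m(E − U))/ℏ = 3.283, k₂w = 2.659.
T = [1 + U² sin²(k₂w) / (4E(E − U))]⁻¹ = 1/1.019 = 0.981.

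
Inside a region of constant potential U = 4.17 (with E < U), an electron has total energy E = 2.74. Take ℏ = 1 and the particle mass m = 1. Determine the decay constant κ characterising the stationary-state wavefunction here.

κ = 1.69

Since E < U the TISE in this region is ψ'' = κ²ψ with κ = √(2m(U − E))/ℏ.
κ = √(2 × 1 × 1.43) = 1.691.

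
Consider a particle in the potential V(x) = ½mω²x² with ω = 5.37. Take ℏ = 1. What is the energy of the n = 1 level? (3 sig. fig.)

E = 8.06

The oscillator eigenvalues are E_n = ℏω(n + ½), so E_1 = 5.37 × 1.5 = 8.055.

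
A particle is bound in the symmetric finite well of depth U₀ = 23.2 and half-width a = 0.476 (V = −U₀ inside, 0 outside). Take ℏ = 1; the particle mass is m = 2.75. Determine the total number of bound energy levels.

N = 4

Define the well-strength parameter z₀ = (a/ℏ)√(2mU₀) = 0.476 × √(2·2.75·23.2) = 5.377.
A new bound state (alternating even/odd) appears each time z₀ passes a multiple of π/2, so N = ⌊2z₀/π⌋ + 1 = ⌊3.423⌋ + 1 = 4.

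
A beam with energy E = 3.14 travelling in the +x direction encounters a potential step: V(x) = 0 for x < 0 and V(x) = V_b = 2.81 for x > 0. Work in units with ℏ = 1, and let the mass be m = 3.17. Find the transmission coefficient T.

T = 0.740

On each side the TISE gives plane waves with k = √(2m(E − V))/ℏ: k₁ = √(2·3.17·3.14) = 4.462, k₂ = √(2·3.17·0.33) = 1.446.
Continuity of ψ and ψ′ at the step yields the reflection amplitude r = (k₁ − k₂)/(k₁ + k₂) = 0.5104; thus R = |r|² = 0.2605, T = 0.7395.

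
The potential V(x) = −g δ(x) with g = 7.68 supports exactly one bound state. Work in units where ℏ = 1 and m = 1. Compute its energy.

E = -29.5

The bound state is ψ(x) = √κ e^{−κ|x|}. The derivative jump ψ'(0⁺) − ψ'(0⁻) = −(2mg/ℏ²)ψ(0) fixes κ = mg/ℏ² = 7.680.
Then E = −ℏ²κ²/(2m) = −mg²/(2ℏ²) = -29.49.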